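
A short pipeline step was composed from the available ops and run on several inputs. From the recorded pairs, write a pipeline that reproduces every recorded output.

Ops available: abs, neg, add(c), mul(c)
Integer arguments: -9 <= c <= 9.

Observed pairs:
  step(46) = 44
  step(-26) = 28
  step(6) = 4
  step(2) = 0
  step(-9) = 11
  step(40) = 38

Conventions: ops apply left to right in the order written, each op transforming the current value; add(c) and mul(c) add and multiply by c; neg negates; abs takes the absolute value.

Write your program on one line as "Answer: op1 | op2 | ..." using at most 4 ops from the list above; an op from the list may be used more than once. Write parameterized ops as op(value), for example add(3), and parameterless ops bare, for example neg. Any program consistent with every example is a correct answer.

neg | add(2) | neg | abs

Check, running the answer program on each example:
  46 -> -46 -> -44 -> 44 -> 44
  -26 -> 26 -> 28 -> -28 -> 28
  6 -> -6 -> -4 -> 4 -> 4
  2 -> -2 -> 0 -> 0 -> 0
  -9 -> 9 -> 11 -> -11 -> 11
  40 -> -40 -> -38 -> 38 -> 38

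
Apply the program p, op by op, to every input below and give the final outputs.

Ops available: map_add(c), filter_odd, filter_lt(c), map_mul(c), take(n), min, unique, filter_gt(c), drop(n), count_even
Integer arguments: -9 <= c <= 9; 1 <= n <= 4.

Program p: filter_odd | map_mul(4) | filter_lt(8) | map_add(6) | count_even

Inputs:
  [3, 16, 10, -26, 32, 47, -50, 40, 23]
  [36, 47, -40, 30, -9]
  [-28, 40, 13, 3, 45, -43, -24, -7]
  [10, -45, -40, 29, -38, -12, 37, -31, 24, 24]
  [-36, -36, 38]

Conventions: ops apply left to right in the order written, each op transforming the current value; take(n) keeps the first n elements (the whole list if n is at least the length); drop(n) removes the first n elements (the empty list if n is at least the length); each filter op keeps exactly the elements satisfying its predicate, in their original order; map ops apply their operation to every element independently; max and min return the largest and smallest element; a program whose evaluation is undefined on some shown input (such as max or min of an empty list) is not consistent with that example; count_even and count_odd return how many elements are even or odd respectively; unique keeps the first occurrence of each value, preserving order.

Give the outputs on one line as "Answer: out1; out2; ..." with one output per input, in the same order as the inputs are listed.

Execution, op by op:
  [3, 16, 10, -26, 32, 47, -50, 40, 23] -> [3, 47, 23] -> [12, 188, 92] -> [] -> [] -> 0
  [36, 47, -40, 30, -9] -> [47, -9] -> [188, -36] -> [-36] -> [-30] -> 1
  [-28, 40, 13, 3, 45, -43, -24, -7] -> [13, 3, 45, -43, -7] -> [52, 12, 180, -172, -28] -> [-172, -28] -> [-166, -22] -> 2
  [10, -45, -40, 29, -38, -12, 37, -31, 24, 24] -> [-45, 29, 37, -31] -> [-180, 116, 148, -124] -> [-180, -124] -> [-174, -118] -> 2
  [-36, -36, 38] -> [] -> [] -> [] -> [] -> 0

0; 1; 2; 2; 0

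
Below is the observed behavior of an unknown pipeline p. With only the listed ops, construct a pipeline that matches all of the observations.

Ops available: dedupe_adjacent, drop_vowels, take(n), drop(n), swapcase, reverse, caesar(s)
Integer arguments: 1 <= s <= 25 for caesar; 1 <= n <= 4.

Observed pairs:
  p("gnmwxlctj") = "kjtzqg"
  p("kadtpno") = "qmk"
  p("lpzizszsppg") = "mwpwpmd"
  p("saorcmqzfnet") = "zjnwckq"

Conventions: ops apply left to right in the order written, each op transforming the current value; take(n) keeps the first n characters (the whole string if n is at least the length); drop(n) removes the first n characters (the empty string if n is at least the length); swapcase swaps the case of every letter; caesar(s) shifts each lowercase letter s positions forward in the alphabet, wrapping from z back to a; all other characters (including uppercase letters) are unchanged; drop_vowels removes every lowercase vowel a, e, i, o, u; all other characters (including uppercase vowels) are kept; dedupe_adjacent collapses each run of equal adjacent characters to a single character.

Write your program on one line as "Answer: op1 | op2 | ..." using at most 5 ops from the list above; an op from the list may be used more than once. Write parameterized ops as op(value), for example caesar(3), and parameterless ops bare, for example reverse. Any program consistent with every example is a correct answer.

drop_vowels | dedupe_adjacent | caesar(23) | drop(1) | drop_vowels

Check, running the answer program on each example:
  "gnmwxlctj" -> "gnmwxlctj" -> "gnmwxlctj" -> "dkjtuizqg" -> "kjtuizqg" -> "kjtzqg"
  "kadtpno" -> "kdtpn" -> "kdtpn" -> "haqmk" -> "aqmk" -> "qmk"
  "lpzizszsppg" -> "lpzzszsppg" -> "lpzszspg" -> "imwpwpmd" -> "mwpwpmd" -> "mwpwpmd"
  "saorcmqzfnet" -> "srcmqzfnt" -> "srcmqzfnt" -> "pozjnwckq" -> "ozjnwckq" -> "zjnwckq"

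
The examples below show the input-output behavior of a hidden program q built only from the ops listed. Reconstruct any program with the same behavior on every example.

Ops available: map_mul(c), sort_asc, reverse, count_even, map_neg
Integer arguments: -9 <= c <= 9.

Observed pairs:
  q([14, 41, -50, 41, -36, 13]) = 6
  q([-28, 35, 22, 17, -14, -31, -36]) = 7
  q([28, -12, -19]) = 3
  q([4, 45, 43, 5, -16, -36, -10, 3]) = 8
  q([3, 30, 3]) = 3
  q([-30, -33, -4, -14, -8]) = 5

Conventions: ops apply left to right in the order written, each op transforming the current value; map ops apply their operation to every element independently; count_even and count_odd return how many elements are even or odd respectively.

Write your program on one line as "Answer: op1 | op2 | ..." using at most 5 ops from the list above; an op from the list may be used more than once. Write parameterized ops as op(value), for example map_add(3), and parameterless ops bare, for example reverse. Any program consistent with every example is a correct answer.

map_mul(-7) | map_neg | map_mul(6) | reverse | count_even

Check, running the answer program on each example:
  [14, 41, -50, 41, -36, 13] -> [-98, -287, 350, -287, 252, -91] -> [98, 287, -350, 287, -252, 91] -> [588, 1722, -2100, 1722, -1512, 546] -> [546, -1512, 1722, -2100, 1722, 588] -> 6
  [-28, 35, 22, 17, -14, -31, -36] -> [196, -245, -154, -119, 98, 217, 252] -> [-196, 245, 154, 119, -98, -217, -252] -> [-1176, 1470, 924, 714, -588, -1302, -1512] -> [-1512, -1302, -588, 714, 924, 1470, -1176] -> 7
  [28, -12, -19] -> [-196, 84, 133] -> [196, -84, -133] -> [1176, -504, -798] -> [-798, -504, 1176] -> 3
  [4, 45, 43, 5, -16, -36, -10, 3] -> [-28, -315, -301, -35, 112, 252, 70, -21] -> [28, 315, 301, 35, -112, -252, -70, 21] -> [168, 1890, 1806, 210, -672, -1512, -420, 126] -> [126, -420, -1512, -672, 210, 1806, 1890, 168] -> 8
  [3, 30, 3] -> [-21, -210, -21] -> [21, 210, 21] -> [126, 1260, 126] -> [126, 1260, 126] -> 3
  [-30, -33, -4, -14, -8] -> [210, 231, 28, 98, 56] -> [-210, -231, -28, -98, -56] -> [-1260, -1386, -168, -588, -336] -> [-336, -588, -168, -1386, -1260] -> 5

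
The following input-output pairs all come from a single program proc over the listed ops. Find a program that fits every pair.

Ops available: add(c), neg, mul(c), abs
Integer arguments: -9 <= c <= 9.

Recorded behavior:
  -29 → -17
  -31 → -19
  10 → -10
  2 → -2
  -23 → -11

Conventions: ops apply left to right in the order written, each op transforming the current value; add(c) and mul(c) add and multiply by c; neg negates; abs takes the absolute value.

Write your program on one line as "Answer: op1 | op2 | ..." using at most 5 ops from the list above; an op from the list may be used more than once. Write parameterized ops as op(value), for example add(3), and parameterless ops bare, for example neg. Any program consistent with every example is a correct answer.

add(-2) | add(8) | abs | add(-6) | neg

Check, running the answer program on each example:
  -29 -> -31 -> -23 -> 23 -> 17 -> -17
  -31 -> -33 -> -25 -> 25 -> 19 -> -19
  10 -> 8 -> 16 -> 16 -> 10 -> -10
  2 -> 0 -> 8 -> 8 -> 2 -> -2
  -23 -> -25 -> -17 -> 17 -> 11 -> -11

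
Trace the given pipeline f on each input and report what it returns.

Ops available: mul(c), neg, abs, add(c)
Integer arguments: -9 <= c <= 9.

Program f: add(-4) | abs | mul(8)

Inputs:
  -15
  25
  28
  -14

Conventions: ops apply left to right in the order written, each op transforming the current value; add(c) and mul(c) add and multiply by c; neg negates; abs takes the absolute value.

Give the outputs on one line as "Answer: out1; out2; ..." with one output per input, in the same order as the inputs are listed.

152; 168; 192; 144

Execution, op by op:
  -15 -> -19 -> 19 -> 152
  25 -> 21 -> 21 -> 168
  28 -> 24 -> 24 -> 192
  -14 -> -18 -> 18 -> 144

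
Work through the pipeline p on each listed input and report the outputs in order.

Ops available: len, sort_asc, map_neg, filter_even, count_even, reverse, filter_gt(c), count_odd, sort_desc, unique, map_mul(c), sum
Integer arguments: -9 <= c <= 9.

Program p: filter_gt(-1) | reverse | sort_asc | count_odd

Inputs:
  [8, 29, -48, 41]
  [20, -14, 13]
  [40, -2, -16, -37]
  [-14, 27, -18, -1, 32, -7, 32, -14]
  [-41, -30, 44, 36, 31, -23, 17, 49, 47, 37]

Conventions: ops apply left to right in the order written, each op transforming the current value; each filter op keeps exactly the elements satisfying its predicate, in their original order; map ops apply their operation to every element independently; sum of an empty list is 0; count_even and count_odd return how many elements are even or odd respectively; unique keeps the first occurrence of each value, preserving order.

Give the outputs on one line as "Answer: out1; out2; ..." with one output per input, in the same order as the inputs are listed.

Execution, op by op:
  [8, 29, -48, 41] -> [8, 29, 41] -> [41, 29, 8] -> [8, 29, 41] -> 2
  [20, -14, 13] -> [20, 13] -> [13, 20] -> [13, 20] -> 1
  [40, -2, -16, -37] -> [40] -> [40] -> [40] -> 0
  [-14, 27, -18, -1, 32, -7, 32, -14] -> [27, 32, 32] -> [32, 32, 27] -> [27, 32, 32] -> 1
  [-41, -30, 44, 36, 31, -23, 17, 49, 47, 37] -> [44, 36, 31, 17, 49, 47, 37] -> [37, 47, 49, 17, 31, 36, 44] -> [17, 31, 36, 37, 44, 47, 49] -> 5

2; 1; 0; 1; 5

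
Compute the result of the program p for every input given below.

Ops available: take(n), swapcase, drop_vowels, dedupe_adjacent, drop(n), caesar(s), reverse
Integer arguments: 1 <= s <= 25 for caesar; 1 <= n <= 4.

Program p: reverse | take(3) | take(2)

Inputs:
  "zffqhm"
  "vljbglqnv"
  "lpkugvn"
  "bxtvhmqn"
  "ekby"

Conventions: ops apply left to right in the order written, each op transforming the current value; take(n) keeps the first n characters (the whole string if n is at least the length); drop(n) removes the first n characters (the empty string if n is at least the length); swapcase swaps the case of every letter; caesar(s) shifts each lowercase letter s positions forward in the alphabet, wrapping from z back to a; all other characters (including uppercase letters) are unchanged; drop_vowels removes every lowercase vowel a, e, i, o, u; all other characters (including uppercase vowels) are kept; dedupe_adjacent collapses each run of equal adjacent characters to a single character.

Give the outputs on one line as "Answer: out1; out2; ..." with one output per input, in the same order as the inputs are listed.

"mh"; "vn"; "nv"; "nq"; "yb"

Execution, op by op:
  "zffqhm" -> "mhqffz" -> "mhq" -> "mh"
  "vljbglqnv" -> "vnqlgbjlv" -> "vnq" -> "vn"
  "lpkugvn" -> "nvgukpl" -> "nvg" -> "nv"
  "bxtvhmqn" -> "nqmhvtxb" -> "nqm" -> "nq"
  "ekby" -> "ybke" -> "ybk" -> "yb"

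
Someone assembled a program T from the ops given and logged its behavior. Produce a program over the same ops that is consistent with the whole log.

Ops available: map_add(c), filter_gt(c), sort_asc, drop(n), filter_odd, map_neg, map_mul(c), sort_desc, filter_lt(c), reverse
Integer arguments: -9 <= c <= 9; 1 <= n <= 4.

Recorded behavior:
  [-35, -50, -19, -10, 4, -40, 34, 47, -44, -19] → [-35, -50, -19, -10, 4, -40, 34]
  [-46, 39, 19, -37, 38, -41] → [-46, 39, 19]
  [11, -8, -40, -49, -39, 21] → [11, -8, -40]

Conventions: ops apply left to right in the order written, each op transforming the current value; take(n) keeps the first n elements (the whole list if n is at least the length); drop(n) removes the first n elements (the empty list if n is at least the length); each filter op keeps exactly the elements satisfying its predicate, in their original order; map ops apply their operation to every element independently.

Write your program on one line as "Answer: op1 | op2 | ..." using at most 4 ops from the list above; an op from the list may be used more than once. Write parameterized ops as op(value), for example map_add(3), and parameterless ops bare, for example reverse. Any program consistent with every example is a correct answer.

reverse | drop(3) | reverse

Check, running the answer program on each example:
  [-35, -50, -19, -10, 4, -40, 34, 47, -44, -19] -> [-19, -44, 47, 34, -40, 4, -10, -19, -50, -35] -> [34, -40, 4, -10, -19, -50, -35] -> [-35, -50, -19, -10, 4, -40, 34]
  [-46, 39, 19, -37, 38, -41] -> [-41, 38, -37, 19, 39, -46] -> [19, 39, -46] -> [-46, 39, 19]
  [11, -8, -40, -49, -39, 21] -> [21, -39, -49, -40, -8, 11] -> [-40, -8, 11] -> [11, -8, -40]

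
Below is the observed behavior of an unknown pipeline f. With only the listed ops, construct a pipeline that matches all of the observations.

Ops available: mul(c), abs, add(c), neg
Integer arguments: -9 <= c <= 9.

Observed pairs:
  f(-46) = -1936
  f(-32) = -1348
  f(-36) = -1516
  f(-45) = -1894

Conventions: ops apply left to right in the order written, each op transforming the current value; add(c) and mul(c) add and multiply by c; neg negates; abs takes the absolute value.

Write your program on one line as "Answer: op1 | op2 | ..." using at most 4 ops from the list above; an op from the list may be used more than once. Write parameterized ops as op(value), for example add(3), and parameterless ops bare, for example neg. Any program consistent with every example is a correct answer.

mul(7) | mul(-6) | neg | add(-4)

Check, running the answer program on each example:
  -46 -> -322 -> 1932 -> -1932 -> -1936
  -32 -> -224 -> 1344 -> -1344 -> -1348
  -36 -> -252 -> 1512 -> -1512 -> -1516
  -45 -> -315 -> 1890 -> -1890 -> -1894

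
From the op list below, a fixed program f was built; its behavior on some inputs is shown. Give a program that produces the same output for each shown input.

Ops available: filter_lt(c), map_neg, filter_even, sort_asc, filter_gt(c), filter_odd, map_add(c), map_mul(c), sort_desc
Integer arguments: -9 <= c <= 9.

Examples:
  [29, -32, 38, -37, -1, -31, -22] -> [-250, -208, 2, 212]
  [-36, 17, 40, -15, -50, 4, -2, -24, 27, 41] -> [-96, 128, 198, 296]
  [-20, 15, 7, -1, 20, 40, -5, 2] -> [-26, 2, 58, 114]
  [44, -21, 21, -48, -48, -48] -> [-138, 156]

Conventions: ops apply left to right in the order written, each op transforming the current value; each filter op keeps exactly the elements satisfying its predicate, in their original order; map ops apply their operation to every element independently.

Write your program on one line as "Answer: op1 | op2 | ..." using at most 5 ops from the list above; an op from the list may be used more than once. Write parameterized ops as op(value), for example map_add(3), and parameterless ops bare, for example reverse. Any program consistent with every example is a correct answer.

map_mul(7) | sort_asc | filter_odd | map_add(9)

Check, running the answer program on each example:
  [29, -32, 38, -37, -1, -31, -22] -> [203, -224, 266, -259, -7, -217, -154] -> [-259, -224, -217, -154, -7, 203, 266] -> [-259, -217, -7, 203] -> [-250, -208, 2, 212]
  [-36, 17, 40, -15, -50, 4, -2, -24, 27, 41] -> [-252, 119, 280, -105, -350, 28, -14, -168, 189, 287] -> [-350, -252, -168, -105, -14, 28, 119, 189, 280, 287] -> [-105, 119, 189, 287] -> [-96, 128, 198, 296]
  [-20, 15, 7, -1, 20, 40, -5, 2] -> [-140, 105, 49, -7, 140, 280, -35, 14] -> [-140, -35, -7, 14, 49, 105, 140, 280] -> [-35, -7, 49, 105] -> [-26, 2, 58, 114]
  [44, -21, 21, -48, -48, -48] -> [308, -147, 147, -336, -336, -336] -> [-336, -336, -336, -147, 147, 308] -> [-147, 147] -> [-138, 156]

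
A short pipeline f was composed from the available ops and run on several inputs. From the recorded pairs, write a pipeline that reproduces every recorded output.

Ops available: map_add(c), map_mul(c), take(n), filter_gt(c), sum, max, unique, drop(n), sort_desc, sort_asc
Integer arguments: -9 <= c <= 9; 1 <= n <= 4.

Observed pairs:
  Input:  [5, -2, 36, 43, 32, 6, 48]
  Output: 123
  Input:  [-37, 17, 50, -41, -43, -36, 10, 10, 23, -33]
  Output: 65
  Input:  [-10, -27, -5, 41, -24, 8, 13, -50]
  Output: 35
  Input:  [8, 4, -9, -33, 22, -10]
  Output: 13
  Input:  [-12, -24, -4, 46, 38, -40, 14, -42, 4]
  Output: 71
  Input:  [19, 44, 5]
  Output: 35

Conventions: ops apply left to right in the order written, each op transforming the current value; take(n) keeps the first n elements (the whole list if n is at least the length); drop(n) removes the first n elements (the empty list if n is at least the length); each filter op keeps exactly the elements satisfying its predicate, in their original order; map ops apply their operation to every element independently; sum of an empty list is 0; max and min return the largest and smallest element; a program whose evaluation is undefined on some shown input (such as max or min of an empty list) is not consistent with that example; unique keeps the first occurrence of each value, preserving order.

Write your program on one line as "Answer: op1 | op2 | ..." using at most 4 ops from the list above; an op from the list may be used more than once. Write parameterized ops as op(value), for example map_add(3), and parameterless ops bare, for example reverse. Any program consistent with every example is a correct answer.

drop(1) | map_add(-9) | filter_gt(-3) | sum

Check, running the answer program on each example:
  [5, -2, 36, 43, 32, 6, 48] -> [-2, 36, 43, 32, 6, 48] -> [-11, 27, 34, 23, -3, 39] -> [27, 34, 23, 39] -> 123
  [-37, 17, 50, -41, -43, -36, 10, 10, 23, -33] -> [17, 50, -41, -43, -36, 10, 10, 23, -33] -> [8, 41, -50, -52, -45, 1, 1, 14, -42] -> [8, 41, 1, 1, 14] -> 65
  [-10, -27, -5, 41, -24, 8, 13, -50] -> [-27, -5, 41, -24, 8, 13, -50] -> [-36, -14, 32, -33, -1, 4, -59] -> [32, -1, 4] -> 35
  [8, 4, -9, -33, 22, -10] -> [4, -9, -33, 22, -10] -> [-5, -18, -42, 13, -19] -> [13] -> 13
  [-12, -24, -4, 46, 38, -40, 14, -42, 4] -> [-24, -4, 46, 38, -40, 14, -42, 4] -> [-33, -13, 37, 29, -49, 5, -51, -5] -> [37, 29, 5] -> 71
  [19, 44, 5] -> [44, 5] -> [35, -4] -> [35] -> 35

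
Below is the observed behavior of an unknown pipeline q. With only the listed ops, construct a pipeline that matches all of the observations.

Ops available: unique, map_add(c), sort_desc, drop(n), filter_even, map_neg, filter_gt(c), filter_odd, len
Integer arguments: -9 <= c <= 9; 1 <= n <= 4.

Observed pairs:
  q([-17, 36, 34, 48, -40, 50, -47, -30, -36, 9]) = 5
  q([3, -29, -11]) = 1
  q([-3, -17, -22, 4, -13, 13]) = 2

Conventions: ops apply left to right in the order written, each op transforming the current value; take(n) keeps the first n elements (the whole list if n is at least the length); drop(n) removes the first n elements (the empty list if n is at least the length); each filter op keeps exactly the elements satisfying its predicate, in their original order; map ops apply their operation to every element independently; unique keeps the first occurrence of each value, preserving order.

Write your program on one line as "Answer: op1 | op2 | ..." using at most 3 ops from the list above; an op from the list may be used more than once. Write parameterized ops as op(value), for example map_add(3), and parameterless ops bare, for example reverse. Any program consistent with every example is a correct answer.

filter_gt(-3) | sort_desc | len

Check, running the answer program on each example:
  [-17, 36, 34, 48, -40, 50, -47, -30, -36, 9] -> [36, 34, 48, 50, 9] -> [50, 48, 36, 34, 9] -> 5
  [3, -29, -11] -> [3] -> [3] -> 1
  [-3, -17, -22, 4, -13, 13] -> [4, 13] -> [13, 4] -> 2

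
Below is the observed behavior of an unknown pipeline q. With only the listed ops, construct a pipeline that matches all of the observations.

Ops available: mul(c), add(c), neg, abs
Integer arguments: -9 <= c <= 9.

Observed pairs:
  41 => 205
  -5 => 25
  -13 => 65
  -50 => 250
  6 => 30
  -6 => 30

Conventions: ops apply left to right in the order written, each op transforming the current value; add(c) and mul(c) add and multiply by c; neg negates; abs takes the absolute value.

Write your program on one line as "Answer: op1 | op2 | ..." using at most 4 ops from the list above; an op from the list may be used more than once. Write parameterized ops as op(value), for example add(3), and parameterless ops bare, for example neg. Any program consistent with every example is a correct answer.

abs | mul(-5) | neg

Check, running the answer program on each example:
  41 -> 41 -> -205 -> 205
  -5 -> 5 -> -25 -> 25
  -13 -> 13 -> -65 -> 65
  -50 -> 50 -> -250 -> 250
  6 -> 6 -> -30 -> 30
  -6 -> 6 -> -30 -> 30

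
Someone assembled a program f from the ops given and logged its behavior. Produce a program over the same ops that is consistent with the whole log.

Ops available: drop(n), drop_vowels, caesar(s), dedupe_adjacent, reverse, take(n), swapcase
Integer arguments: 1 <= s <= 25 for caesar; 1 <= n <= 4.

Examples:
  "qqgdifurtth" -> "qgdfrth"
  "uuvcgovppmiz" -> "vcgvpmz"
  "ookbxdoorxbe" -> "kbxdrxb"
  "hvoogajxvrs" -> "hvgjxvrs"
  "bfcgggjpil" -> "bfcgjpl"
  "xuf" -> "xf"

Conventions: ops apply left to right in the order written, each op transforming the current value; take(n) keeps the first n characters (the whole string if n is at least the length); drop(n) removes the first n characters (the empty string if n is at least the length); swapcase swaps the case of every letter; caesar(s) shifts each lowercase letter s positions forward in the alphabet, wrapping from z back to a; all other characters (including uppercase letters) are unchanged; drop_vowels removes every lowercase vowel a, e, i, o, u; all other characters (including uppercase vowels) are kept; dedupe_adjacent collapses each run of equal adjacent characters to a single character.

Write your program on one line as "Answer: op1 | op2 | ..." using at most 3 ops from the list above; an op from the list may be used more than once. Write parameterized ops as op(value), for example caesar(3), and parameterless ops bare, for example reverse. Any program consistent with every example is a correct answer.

dedupe_adjacent | drop_vowels

Check, running the answer program on each example:
  "qqgdifurtth" -> "qgdifurth" -> "qgdfrth"
  "uuvcgovppmiz" -> "uvcgovpmiz" -> "vcgvpmz"
  "ookbxdoorxbe" -> "okbxdorxbe" -> "kbxdrxb"
  "hvoogajxvrs" -> "hvogajxvrs" -> "hvgjxvrs"
  "bfcgggjpil" -> "bfcgjpil" -> "bfcgjpl"
  "xuf" -> "xuf" -> "xf"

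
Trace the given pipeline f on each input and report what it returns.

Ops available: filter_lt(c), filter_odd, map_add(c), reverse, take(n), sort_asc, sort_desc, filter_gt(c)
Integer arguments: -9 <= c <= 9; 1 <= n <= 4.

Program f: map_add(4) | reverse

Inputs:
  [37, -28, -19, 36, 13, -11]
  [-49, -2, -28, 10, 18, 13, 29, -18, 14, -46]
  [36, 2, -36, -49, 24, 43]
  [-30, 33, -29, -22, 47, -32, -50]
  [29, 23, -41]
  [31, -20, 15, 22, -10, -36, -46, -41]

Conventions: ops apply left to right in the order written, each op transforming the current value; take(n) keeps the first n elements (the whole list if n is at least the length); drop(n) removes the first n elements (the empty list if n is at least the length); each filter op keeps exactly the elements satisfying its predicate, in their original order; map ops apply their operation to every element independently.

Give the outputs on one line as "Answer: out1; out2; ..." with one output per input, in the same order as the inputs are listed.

[-7, 17, 40, -15, -24, 41]; [-42, 18, -14, 33, 17, 22, 14, -24, 2, -45]; [47, 28, -45, -32, 6, 40]; [-46, -28, 51, -18, -25, 37, -26]; [-37, 27, 33]; [-37, -42, -32, -6, 26, 19, -16, 35]

Execution, op by op:
  [37, -28, -19, 36, 13, -11] -> [41, -24, -15, 40, 17, -7] -> [-7, 17, 40, -15, -24, 41]
  [-49, -2, -28, 10, 18, 13, 29, -18, 14, -46] -> [-45, 2, -24, 14, 22, 17, 33, -14, 18, -42] -> [-42, 18, -14, 33, 17, 22, 14, -24, 2, -45]
  [36, 2, -36, -49, 24, 43] -> [40, 6, -32, -45, 28, 47] -> [47, 28, -45, -32, 6, 40]
  [-30, 33, -29, -22, 47, -32, -50] -> [-26, 37, -25, -18, 51, -28, -46] -> [-46, -28, 51, -18, -25, 37, -26]
  [29, 23, -41] -> [33, 27, -37] -> [-37, 27, 33]
  [31, -20, 15, 22, -10, -36, -46, -41] -> [35, -16, 19, 26, -6, -32, -42, -37] -> [-37, -42, -32, -6, 26, 19, -16, 35]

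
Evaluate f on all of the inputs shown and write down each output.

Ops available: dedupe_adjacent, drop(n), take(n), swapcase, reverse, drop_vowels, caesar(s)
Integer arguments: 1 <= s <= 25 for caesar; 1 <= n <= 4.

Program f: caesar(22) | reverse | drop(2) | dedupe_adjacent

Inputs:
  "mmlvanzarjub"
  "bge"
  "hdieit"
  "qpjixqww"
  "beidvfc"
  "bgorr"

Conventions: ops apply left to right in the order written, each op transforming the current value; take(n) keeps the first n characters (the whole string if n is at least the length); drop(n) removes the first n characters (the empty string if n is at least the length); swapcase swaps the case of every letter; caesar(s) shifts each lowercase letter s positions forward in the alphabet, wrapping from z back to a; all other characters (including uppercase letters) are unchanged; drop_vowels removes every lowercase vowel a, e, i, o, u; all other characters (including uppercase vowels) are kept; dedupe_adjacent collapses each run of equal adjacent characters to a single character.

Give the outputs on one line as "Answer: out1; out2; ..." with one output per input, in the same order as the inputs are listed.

Execution, op by op:
  "mmlvanzarjub" -> "iihrwjvwnfqx" -> "xqfnwvjwrhii" -> "fnwvjwrhii" -> "fnwvjwrhi"
  "bge" -> "xca" -> "acx" -> "x" -> "x"
  "hdieit" -> "dzeaep" -> "peaezd" -> "aezd" -> "aezd"
  "qpjixqww" -> "mlfetmss" -> "ssmteflm" -> "mteflm" -> "mteflm"
  "beidvfc" -> "xaezrby" -> "ybrzeax" -> "rzeax" -> "rzeax"
  "bgorr" -> "xcknn" -> "nnkcx" -> "kcx" -> "kcx"

"fnwvjwrhi"; "x"; "aezd"; "mteflm"; "rzeax"; "kcx"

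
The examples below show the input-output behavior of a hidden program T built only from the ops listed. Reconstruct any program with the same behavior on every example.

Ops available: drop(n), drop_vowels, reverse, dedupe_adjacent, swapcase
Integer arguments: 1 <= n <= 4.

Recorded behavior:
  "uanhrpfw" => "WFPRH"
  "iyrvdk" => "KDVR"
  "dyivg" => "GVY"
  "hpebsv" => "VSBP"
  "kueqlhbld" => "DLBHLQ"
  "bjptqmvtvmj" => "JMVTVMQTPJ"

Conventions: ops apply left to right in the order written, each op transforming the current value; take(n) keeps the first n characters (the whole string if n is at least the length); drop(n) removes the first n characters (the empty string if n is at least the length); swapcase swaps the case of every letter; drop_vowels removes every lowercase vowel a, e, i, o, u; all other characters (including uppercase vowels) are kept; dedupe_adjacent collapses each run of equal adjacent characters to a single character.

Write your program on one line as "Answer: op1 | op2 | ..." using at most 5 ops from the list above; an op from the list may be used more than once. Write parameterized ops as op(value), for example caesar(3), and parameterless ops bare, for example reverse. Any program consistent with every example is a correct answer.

drop_vowels | swapcase | drop(1) | reverse

Check, running the answer program on each example:
  "uanhrpfw" -> "nhrpfw" -> "NHRPFW" -> "HRPFW" -> "WFPRH"
  "iyrvdk" -> "yrvdk" -> "YRVDK" -> "RVDK" -> "KDVR"
  "dyivg" -> "dyvg" -> "DYVG" -> "YVG" -> "GVY"
  "hpebsv" -> "hpbsv" -> "HPBSV" -> "PBSV" -> "VSBP"
  "kueqlhbld" -> "kqlhbld" -> "KQLHBLD" -> "QLHBLD" -> "DLBHLQ"
  "bjptqmvtvmj" -> "bjptqmvtvmj" -> "BJPTQMVTVMJ" -> "JPTQMVTVMJ" -> "JMVTVMQTPJ"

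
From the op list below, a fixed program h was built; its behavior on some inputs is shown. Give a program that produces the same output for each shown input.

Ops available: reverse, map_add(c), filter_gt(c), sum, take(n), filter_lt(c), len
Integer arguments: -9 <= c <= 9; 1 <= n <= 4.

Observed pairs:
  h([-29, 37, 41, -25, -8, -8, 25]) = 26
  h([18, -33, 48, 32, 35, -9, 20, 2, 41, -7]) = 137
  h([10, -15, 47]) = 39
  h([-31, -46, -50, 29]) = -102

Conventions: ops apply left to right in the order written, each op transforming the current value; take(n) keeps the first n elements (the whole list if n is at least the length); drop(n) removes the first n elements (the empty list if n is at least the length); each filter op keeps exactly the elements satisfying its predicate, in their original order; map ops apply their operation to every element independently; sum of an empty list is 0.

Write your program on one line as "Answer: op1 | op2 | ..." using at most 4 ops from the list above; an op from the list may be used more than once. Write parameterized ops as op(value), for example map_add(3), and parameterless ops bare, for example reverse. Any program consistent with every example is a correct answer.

map_add(-9) | map_add(8) | sum

Check, running the answer program on each example:
  [-29, 37, 41, -25, -8, -8, 25] -> [-38, 28, 32, -34, -17, -17, 16] -> [-30, 36, 40, -26, -9, -9, 24] -> 26
  [18, -33, 48, 32, 35, -9, 20, 2, 41, -7] -> [9, -42, 39, 23, 26, -18, 11, -7, 32, -16] -> [17, -34, 47, 31, 34, -10, 19, 1, 40, -8] -> 137
  [10, -15, 47] -> [1, -24, 38] -> [9, -16, 46] -> 39
  [-31, -46, -50, 29] -> [-40, -55, -59, 20] -> [-32, -47, -51, 28] -> -102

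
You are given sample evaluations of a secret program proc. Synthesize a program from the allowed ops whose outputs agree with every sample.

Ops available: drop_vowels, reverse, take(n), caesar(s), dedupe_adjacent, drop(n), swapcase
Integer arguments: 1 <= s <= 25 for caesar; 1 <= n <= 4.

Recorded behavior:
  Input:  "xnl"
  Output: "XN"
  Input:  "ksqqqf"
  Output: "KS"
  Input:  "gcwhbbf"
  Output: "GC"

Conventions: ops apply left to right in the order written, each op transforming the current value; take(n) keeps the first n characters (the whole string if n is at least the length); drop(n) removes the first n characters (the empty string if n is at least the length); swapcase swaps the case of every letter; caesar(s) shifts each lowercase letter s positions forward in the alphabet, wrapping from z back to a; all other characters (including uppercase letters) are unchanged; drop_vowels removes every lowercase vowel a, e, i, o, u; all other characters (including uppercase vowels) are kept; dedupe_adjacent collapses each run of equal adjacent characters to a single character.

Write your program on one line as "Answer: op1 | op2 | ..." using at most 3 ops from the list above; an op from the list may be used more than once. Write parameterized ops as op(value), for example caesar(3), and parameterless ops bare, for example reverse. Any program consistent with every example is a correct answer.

swapcase | dedupe_adjacent | take(2)

Check, running the answer program on each example:
  "xnl" -> "XNL" -> "XNL" -> "XN"
  "ksqqqf" -> "KSQQQF" -> "KSQF" -> "KS"
  "gcwhbbf" -> "GCWHBBF" -> "GCWHBF" -> "GC"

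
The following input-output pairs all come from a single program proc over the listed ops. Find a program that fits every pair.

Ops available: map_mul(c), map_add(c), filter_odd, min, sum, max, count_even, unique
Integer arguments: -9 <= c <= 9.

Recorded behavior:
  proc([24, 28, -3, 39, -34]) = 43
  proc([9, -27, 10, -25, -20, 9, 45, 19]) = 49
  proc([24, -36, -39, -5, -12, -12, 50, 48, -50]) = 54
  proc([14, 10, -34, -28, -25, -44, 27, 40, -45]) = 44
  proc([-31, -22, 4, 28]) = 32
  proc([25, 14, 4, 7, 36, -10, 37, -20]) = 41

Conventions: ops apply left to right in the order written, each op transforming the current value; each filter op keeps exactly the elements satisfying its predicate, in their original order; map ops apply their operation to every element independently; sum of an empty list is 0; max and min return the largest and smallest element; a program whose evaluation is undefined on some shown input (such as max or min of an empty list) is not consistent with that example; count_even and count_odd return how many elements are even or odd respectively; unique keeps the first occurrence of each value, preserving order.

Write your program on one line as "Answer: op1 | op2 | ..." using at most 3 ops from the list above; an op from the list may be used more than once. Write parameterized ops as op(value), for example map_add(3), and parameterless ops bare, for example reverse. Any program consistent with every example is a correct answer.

map_add(4) | max

Check, running the answer program on each example:
  [24, 28, -3, 39, -34] -> [28, 32, 1, 43, -30] -> 43
  [9, -27, 10, -25, -20, 9, 45, 19] -> [13, -23, 14, -21, -16, 13, 49, 23] -> 49
  [24, -36, -39, -5, -12, -12, 50, 48, -50] -> [28, -32, -35, -1, -8, -8, 54, 52, -46] -> 54
  [14, 10, -34, -28, -25, -44, 27, 40, -45] -> [18, 14, -30, -24, -21, -40, 31, 44, -41] -> 44
  [-31, -22, 4, 28] -> [-27, -18, 8, 32] -> 32
  [25, 14, 4, 7, 36, -10, 37, -20] -> [29, 18, 8, 11, 40, -6, 41, -16] -> 41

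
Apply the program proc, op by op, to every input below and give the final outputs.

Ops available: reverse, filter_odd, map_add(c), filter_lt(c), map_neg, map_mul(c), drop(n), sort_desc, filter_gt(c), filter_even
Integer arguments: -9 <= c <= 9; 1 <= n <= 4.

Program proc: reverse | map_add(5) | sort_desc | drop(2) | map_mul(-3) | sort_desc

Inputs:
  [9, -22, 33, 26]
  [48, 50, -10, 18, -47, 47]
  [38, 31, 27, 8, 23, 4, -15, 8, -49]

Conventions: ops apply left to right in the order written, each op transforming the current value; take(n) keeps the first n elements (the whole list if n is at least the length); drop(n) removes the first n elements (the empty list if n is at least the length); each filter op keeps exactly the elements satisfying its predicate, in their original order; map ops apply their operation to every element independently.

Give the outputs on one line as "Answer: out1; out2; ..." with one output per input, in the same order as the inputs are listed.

Execution, op by op:
  [9, -22, 33, 26] -> [26, 33, -22, 9] -> [31, 38, -17, 14] -> [38, 31, 14, -17] -> [14, -17] -> [-42, 51] -> [51, -42]
  [48, 50, -10, 18, -47, 47] -> [47, -47, 18, -10, 50, 48] -> [52, -42, 23, -5, 55, 53] -> [55, 53, 52, 23, -5, -42] -> [52, 23, -5, -42] -> [-156, -69, 15, 126] -> [126, 15, -69, -156]
  [38, 31, 27, 8, 23, 4, -15, 8, -49] -> [-49, 8, -15, 4, 23, 8, 27, 31, 38] -> [-44, 13, -10, 9, 28, 13, 32, 36, 43] -> [43, 36, 32, 28, 13, 13, 9, -10, -44] -> [32, 28, 13, 13, 9, -10, -44] -> [-96, -84, -39, -39, -27, 30, 132] -> [132, 30, -27, -39, -39, -84, -96]

[51, -42]; [126, 15, -69, -156]; [132, 30, -27, -39, -39, -84, -96]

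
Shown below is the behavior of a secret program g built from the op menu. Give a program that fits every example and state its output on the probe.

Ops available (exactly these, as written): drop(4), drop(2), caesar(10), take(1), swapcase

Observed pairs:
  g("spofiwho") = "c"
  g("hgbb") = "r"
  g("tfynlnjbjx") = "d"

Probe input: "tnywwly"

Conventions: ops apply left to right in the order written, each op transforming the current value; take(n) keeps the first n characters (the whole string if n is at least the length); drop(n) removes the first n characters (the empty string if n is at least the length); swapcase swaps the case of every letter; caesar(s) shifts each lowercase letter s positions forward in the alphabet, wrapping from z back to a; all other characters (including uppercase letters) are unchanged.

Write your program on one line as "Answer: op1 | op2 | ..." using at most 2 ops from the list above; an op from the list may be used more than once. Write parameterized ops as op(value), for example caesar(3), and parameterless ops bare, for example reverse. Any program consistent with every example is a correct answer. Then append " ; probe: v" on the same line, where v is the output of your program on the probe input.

caesar(10) | take(1) ; probe: "d"

Check, running the answer program on each example:
  "spofiwho" -> "czypsgry" -> "c"
  "hgbb" -> "rqll" -> "r"
  "tfynlnjbjx" -> "dpixvxtlth" -> "d"
  probe: "tnywwly" -> "dxiggvi" -> "d"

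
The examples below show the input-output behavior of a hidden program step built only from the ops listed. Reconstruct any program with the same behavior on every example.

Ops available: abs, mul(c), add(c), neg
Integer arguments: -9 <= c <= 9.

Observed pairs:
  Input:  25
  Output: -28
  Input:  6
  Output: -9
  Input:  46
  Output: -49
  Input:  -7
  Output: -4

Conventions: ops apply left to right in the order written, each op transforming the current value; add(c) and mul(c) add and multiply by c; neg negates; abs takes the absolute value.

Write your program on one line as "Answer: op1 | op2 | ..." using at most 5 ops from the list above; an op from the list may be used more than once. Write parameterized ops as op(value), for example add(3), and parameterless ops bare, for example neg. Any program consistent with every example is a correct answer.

add(2) | add(1) | abs | neg

Check, running the answer program on each example:
  25 -> 27 -> 28 -> 28 -> -28
  6 -> 8 -> 9 -> 9 -> -9
  46 -> 48 -> 49 -> 49 -> -49
  -7 -> -5 -> -4 -> 4 -> -4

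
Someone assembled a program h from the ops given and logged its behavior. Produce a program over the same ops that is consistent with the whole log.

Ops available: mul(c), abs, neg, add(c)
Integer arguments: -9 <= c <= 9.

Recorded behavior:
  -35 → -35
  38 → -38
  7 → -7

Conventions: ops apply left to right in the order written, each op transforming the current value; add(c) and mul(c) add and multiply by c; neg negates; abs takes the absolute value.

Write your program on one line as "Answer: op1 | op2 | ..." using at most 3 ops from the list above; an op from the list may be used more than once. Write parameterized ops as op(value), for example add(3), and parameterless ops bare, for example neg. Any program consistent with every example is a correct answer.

neg | abs | neg

Check, running the answer program on each example:
  -35 -> 35 -> 35 -> -35
  38 -> -38 -> 38 -> -38
  7 -> -7 -> 7 -> -7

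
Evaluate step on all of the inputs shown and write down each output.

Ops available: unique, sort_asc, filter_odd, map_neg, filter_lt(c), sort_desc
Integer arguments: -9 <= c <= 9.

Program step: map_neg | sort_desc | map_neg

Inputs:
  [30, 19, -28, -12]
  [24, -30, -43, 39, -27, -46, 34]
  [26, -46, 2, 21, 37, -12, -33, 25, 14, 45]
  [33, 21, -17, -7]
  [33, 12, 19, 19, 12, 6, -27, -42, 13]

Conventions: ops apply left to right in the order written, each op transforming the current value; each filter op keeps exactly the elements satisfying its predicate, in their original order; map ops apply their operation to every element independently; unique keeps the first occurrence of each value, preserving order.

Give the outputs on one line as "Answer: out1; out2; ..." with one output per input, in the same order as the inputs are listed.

Execution, op by op:
  [30, 19, -28, -12] -> [-30, -19, 28, 12] -> [28, 12, -19, -30] -> [-28, -12, 19, 30]
  [24, -30, -43, 39, -27, -46, 34] -> [-24, 30, 43, -39, 27, 46, -34] -> [46, 43, 30, 27, -24, -34, -39] -> [-46, -43, -30, -27, 24, 34, 39]
  [26, -46, 2, 21, 37, -12, -33, 25, 14, 45] -> [-26, 46, -2, -21, -37, 12, 33, -25, -14, -45] -> [46, 33, 12, -2, -14, -21, -25, -26, -37, -45] -> [-46, -33, -12, 2, 14, 21, 25, 26, 37, 45]
  [33, 21, -17, -7] -> [-33, -21, 17, 7] -> [17, 7, -21, -33] -> [-17, -7, 21, 33]
  [33, 12, 19, 19, 12, 6, -27, -42, 13] -> [-33, -12, -19, -19, -12, -6, 27, 42, -13] -> [42, 27, -6, -12, -12, -13, -19, -19, -33] -> [-42, -27, 6, 12, 12, 13, 19, 19, 33]

[-28, -12, 19, 30]; [-46, -43, -30, -27, 24, 34, 39]; [-46, -33, -12, 2, 14, 21, 25, 26, 37, 45]; [-17, -7, 21, 33]; [-42, -27, 6, 12, 12, 13, 19, 19, 33]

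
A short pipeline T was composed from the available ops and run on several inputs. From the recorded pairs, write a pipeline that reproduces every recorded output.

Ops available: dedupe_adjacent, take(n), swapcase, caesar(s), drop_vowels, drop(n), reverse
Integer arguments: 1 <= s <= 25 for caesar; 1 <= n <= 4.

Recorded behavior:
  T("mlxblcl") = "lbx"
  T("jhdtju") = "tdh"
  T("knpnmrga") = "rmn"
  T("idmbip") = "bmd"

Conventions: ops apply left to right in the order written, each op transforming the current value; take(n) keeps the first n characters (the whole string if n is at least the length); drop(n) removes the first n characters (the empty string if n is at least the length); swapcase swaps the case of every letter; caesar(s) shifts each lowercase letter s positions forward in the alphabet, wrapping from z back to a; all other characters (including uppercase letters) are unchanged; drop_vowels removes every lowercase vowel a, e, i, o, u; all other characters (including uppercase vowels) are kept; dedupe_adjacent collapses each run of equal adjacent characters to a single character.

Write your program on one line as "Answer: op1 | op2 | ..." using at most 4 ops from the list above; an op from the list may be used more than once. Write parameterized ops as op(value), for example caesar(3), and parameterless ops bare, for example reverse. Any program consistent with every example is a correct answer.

reverse | drop(2) | drop_vowels | take(3)

Check, running the answer program on each example:
  "mlxblcl" -> "lclbxlm" -> "lbxlm" -> "lbxlm" -> "lbx"
  "jhdtju" -> "ujtdhj" -> "tdhj" -> "tdhj" -> "tdh"
  "knpnmrga" -> "agrmnpnk" -> "rmnpnk" -> "rmnpnk" -> "rmn"
  "idmbip" -> "pibmdi" -> "bmdi" -> "bmd" -> "bmd"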